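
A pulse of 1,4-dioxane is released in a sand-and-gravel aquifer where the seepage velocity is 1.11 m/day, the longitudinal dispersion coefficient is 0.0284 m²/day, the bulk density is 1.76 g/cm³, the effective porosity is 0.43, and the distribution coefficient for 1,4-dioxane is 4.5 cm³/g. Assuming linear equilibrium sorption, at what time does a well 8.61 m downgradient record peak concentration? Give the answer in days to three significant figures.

Retardation factor R = 1 + ρ_b·K_d/n = 1 + 1.76 × 4.5/0.43 = 19.42.
Sorption retards both mechanisms: v_R = v/R = 0.05716 m/day, D_R = D/R = 0.001462 m²/day.
Peak time from v_R²t² + 2D_R t − x² = 0: t = (√(D_R² + v_R²x²) − D_R)/v_R².
√(D_R² + v_R²x²) = √(0.001462² + 0.05716² × 8.61²) = 0.4921; v_R² = 0.003267.
t = (0.4921 − 0.001462)/0.003267 = 150 days.

150 days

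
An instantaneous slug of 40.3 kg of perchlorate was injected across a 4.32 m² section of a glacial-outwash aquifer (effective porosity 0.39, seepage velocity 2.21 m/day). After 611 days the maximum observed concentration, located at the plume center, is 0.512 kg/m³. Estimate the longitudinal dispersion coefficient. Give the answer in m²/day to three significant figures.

At the plume center C_max = M/(n_e·A·√(4πDt)), so D = M²/(4πt·(n_e·A·C_max)²).
n_e·A·C_max = 0.39 × 4.32 × 0.512 = 0.8626 kg/m.
D = 40.3²/(4π × 611 × 0.8626²) = 0.284 m²/day.

0.284 m²/day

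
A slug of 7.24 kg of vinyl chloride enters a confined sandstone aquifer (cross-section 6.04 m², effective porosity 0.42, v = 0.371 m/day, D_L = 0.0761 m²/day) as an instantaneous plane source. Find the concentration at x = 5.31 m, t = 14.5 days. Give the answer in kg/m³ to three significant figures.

For an instantaneous plane source, C(x,t) = M/(n_e·A·√(4πDt)) · exp(−(x−vt)²/(4Dt)), with n_e·A the pore (flow) area.
Plume center vt = 0.371 × 14.5 = 5.3795 m, so the well at 5.31 m is 0.0695 m upgradient of the peak.
√(4πDt) = 3.724 m, giving peak height M/(n_e·A·√(4πDt)) = 7.24/(0.42 × 6.04 × 3.724) = 0.7664 kg/m³.
(x−vt)²/(4Dt) = (-0.0695)²/(4 × 0.0761 × 14.5) = 0.001094; exp(−0.001094) = 0.9989.
C = 0.7664 × 0.9989 = 0.766 kg/m³.

0.766 kg/m³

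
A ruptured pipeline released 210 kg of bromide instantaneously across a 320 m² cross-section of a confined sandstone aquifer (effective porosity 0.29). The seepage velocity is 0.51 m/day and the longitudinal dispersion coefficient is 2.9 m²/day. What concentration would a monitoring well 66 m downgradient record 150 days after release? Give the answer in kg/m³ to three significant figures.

For an instantaneous plane source, C(x,t) = M/(n_e·A·√(4πDt)) · exp(−(x−vt)²/(4Dt)), with n_e·A the pore (flow) area.
Plume center vt = 0.51 × 150 = 76.5 m, so the well at 66 m is 10.5 m upgradient of the peak.
√(4πDt) = 73.93 m, giving peak height M/(n_e·A·√(4πDt)) = 210/(0.29 × 320 × 73.93) = 0.03061 kg/m³.
(x−vt)²/(4Dt) = (-10.5)²/(4 × 2.9 × 150) = 0.06336; exp(−0.06336) = 0.9386.
C = 0.03061 × 0.9386 = 0.0287 kg/m³.

0.0287 kg/m³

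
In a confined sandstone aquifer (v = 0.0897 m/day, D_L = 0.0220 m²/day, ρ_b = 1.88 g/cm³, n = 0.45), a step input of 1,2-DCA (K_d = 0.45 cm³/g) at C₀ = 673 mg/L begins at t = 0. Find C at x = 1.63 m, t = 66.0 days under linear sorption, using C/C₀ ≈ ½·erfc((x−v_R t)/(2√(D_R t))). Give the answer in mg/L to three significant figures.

447 mg/L

Retardation factor R = 1 + ρ_b·K_d/n = 1 + 1.88 × 0.45/0.45 = 2.880.
Sorption retards both mechanisms: v_R = v/R = 0.03115 m/day, D_R = D/R = 0.007639 m²/day.
v_R·t = 0.03115 × 66.0 = 2.0559 m; 2√(D_R t) = 1.420 m; argument = (1.63 − 2.0559)/1.420 = -0.2999.
C = C₀ × ½·erfc(-0.2999) = 673 × 0.6643 = 447 mg/L.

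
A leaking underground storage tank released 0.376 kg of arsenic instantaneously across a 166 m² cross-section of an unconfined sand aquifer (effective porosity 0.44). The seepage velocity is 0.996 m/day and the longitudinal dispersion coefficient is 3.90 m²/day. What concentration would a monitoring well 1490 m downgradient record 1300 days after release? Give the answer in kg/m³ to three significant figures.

3.12e-06 kg/m³

For an instantaneous plane source, C(x,t) = M/(n_e·A·√(4πDt)) · exp(−(x−vt)²/(4Dt)), with n_e·A the pore (flow) area.
Plume center vt = 0.996 × 1300 = 1294.8 m, so the well at 1490 m is 195.2 m downgradient of the peak.
√(4πDt) = 252.4 m, giving peak height M/(n_e·A·√(4πDt)) = 0.376/(0.44 × 166 × 252.4) = 2.040e-05 kg/m³.
(x−vt)²/(4Dt) = (195.2)²/(4 × 3.90 × 1300) = 1.879; exp(−1.879) = 0.1527.
C = 2.040e-05 × 0.1527 = 3.12e-06 kg/m³.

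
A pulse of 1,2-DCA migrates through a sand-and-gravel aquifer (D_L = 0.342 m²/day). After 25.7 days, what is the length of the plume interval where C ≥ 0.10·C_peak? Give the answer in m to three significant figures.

The plume is Gaussian with σ = √(2Dt) = √(2 × 0.342 × 25.7) = 4.193 m.
C/C_peak = exp(−Δx²/(2σ²)) = 0.10 ⇒ Δx = σ·√(−2 ln 0.10) = 4.193 × 2.146 = 8.998 m.
Width = 2Δx = 18.0 m.

18.0 m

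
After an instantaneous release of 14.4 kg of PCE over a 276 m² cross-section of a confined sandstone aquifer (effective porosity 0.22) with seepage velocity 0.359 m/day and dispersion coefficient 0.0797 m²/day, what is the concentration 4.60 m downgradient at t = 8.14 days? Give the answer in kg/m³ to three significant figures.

0.0281 kg/m³

For an instantaneous plane source, C(x,t) = M/(n_e·A·√(4πDt)) · exp(−(x−vt)²/(4Dt)), with n_e·A the pore (flow) area.
Plume center vt = 0.359 × 8.14 = 2.92226 m, so the well at 4.60 m is 1.67774 m downgradient of the peak.
√(4πDt) = 2.855 m, giving peak height M/(n_e·A·√(4πDt)) = 14.4/(0.22 × 276 × 2.855) = 0.08307 kg/m³.
(x−vt)²/(4Dt) = (1.67774)²/(4 × 0.0797 × 8.14) = 1.085; exp(−1.085) = 0.3379.
C = 0.08307 × 0.3379 = 0.0281 kg/m³.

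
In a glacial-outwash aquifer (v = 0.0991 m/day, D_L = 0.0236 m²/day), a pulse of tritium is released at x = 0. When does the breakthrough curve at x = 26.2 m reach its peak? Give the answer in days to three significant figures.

For the 1D instantaneous-source solution, setting ∂C/∂t = 0 at fixed x gives v²t² + 2Dt − x² = 0, so t = (√(D² + v²x²) − D)/v².
√(D² + v²x²) = √(0.0236² + 0.0991² × 26.2²) = 2.597; v² = 0.00982081.
t = (2.597 − 0.0236)/0.00982081 = 262 days (vs. the pure-advection estimate x/v = 264 d).

262 days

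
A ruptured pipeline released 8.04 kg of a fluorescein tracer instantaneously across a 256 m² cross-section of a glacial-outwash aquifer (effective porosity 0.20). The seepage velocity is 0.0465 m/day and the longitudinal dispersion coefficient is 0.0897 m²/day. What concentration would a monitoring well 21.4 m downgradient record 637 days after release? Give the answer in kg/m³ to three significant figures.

For an instantaneous plane source, C(x,t) = M/(n_e·A·√(4πDt)) · exp(−(x−vt)²/(4Dt)), with n_e·A the pore (flow) area.
Plume center vt = 0.0465 × 637 = 29.6205 m, so the well at 21.4 m is 8.2205 m upgradient of the peak.
√(4πDt) = 26.80 m, giving peak height M/(n_e·A·√(4πDt)) = 8.04/(0.20 × 256 × 26.80) = 0.005859 kg/m³.
(x−vt)²/(4Dt) = (-8.2205)²/(4 × 0.0897 × 637) = 0.2957; exp(−0.2957) = 0.7440.
C = 0.005859 × 0.7440 = 0.00436 kg/m³.

0.00436 kg/m³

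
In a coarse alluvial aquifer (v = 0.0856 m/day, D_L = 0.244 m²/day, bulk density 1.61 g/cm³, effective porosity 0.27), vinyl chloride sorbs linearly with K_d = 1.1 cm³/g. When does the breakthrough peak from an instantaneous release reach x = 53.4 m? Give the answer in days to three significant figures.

Retardation factor R = 1 + ρ_b·K_d/n = 1 + 1.61 × 1.1/0.27 = 7.559.
Sorption retards both mechanisms: v_R = v/R = 0.01132 m/day, D_R = D/R = 0.03228 m²/day.
Peak time from v_R²t² + 2D_R t − x² = 0: t = (√(D_R² + v_R²x²) − D_R)/v_R².
√(D_R² + v_R²x²) = √(0.03228² + 0.01132² × 53.4²) = 0.6053; v_R² = 0.0001281.
t = (0.6053 − 0.03228)/0.0001281 = 4470 days.

4470 days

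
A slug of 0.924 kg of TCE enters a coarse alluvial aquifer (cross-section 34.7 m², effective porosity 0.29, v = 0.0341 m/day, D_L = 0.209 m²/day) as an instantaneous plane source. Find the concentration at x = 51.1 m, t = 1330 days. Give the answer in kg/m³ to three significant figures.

For an instantaneous plane source, C(x,t) = M/(n_e·A·√(4πDt)) · exp(−(x−vt)²/(4Dt)), with n_e·A the pore (flow) area.
Plume center vt = 0.0341 × 1330 = 45.353 m, so the well at 51.1 m is 5.747 m downgradient of the peak.
√(4πDt) = 59.10 m, giving peak height M/(n_e·A·√(4πDt)) = 0.924/(0.29 × 34.7 × 59.10) = 0.001554 kg/m³.
(x−vt)²/(4Dt) = (5.747)²/(4 × 0.209 × 1330) = 0.02970; exp(−0.02970) = 0.9707.
C = 0.001554 × 0.9707 = 0.00151 kg/m³.

0.00151 kg/m³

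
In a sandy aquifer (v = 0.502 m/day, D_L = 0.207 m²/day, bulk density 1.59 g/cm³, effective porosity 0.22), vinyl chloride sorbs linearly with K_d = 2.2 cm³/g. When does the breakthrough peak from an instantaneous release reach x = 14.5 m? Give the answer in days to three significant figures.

Retardation factor R = 1 + ρ_b·K_d/n = 1 + 1.59 × 2.2/0.22 = 16.90.
Sorption retards both mechanisms: v_R = v/R = 0.02970 m/day, D_R = D/R = 0.01225 m²/day.
Peak time from v_R²t² + 2D_R t − x² = 0: t = (√(D_R² + v_R²x²) − D_R)/v_R².
√(D_R² + v_R²x²) = √(0.01225² + 0.02970² × 14.5²) = 0.4308; v_R² = 0.0008821.
t = (0.4308 − 0.01225)/0.0008821 = 474 days.

474 days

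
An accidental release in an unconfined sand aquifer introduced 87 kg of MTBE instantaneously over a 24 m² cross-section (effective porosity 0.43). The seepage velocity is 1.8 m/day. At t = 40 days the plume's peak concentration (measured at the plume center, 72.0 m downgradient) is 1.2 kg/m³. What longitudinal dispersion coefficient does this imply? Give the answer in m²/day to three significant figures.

At the plume center C_max = M/(n_e·A·√(4πDt)), so D = M²/(4πt·(n_e·A·C_max)²).
n_e·A·C_max = 0.43 × 24 × 1.2 = 12.38 kg/m.
D = 87²/(4π × 40 × 12.38²) = 0.0982 m²/day.

0.0982 m²/day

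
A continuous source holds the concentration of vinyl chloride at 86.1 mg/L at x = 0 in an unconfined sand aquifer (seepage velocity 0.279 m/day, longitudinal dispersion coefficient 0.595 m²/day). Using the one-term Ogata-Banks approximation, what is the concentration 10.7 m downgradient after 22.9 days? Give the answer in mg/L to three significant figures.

17.6 mg/L

For a continuous step input, C/C₀ ≈ ½·erfc((x−vt)/(2√(Dt))).
vt = 0.279 × 22.9 = 6.3891 m and 2√(Dt) = 2√(0.595 × 22.9) = 7.383 m.
Argument (x−vt)/(2√(Dt)) = (10.7 − 6.3891)/7.383 = 0.5839; ½·erfc(0.5839) = 0.2045.
C = 86.1 × 0.2045 = 17.6 mg/L.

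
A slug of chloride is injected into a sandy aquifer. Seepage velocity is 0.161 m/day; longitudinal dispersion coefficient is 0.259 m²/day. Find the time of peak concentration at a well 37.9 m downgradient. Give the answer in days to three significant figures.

226 days

For the 1D instantaneous-source solution, setting ∂C/∂t = 0 at fixed x gives v²t² + 2Dt − x² = 0, so t = (√(D² + v²x²) − D)/v².
√(D² + v²x²) = √(0.259² + 0.161² × 37.9²) = 6.107; v² = 0.025921.
t = (6.107 − 0.259)/0.025921 = 226 days (vs. the pure-advection estimate x/v = 235 d).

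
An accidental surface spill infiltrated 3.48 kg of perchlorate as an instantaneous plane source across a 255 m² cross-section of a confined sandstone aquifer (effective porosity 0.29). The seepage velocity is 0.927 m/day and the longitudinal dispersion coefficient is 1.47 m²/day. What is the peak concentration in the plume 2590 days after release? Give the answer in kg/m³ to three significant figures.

0.000215 kg/m³

The peak of an instantaneous 1D plume sits at x = vt; there the Gaussian factor is 1 and C_max = M/(n_e·A·√(4πDt)), where n_e·A is the pore area the mass is dissolved in.
√(4πDt) = √(4π × 1.47 × 2590) = 218.7 m, so C_max = 3.48/(0.29 × 255 × 218.7) = 0.000215 kg/m³.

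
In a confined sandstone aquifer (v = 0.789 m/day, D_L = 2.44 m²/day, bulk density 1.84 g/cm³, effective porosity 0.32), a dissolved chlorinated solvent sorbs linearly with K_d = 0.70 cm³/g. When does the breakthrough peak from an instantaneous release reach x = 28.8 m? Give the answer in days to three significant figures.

165 days

Retardation factor R = 1 + ρ_b·K_d/n = 1 + 1.84 × 0.70/0.32 = 5.025.
Sorption retards both mechanisms: v_R = v/R = 0.1570 m/day, D_R = D/R = 0.4856 m²/day.
Peak time from v_R²t² + 2D_R t − x² = 0: t = (√(D_R² + v_R²x²) − D_R)/v_R².
√(D_R² + v_R²x²) = √(0.4856² + 0.1570² × 28.8²) = 4.548; v_R² = 0.02465.
t = (4.548 − 0.4856)/0.02465 = 165 days.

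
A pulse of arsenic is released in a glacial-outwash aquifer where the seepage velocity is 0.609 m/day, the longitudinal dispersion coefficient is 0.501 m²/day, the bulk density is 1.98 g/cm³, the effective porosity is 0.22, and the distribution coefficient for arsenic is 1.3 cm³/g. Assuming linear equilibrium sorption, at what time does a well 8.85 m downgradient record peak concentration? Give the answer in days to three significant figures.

Retardation factor R = 1 + ρ_b·K_d/n = 1 + 1.98 × 1.3/0.22 = 12.70.
Sorption retards both mechanisms: v_R = v/R = 0.04795 m/day, D_R = D/R = 0.03945 m²/day.
Peak time from v_R²t² + 2D_R t − x² = 0: t = (√(D_R² + v_R²x²) − D_R)/v_R².
√(D_R² + v_R²x²) = √(0.03945² + 0.04795² × 8.85²) = 0.4262; v_R² = 0.002299.
t = (0.4262 − 0.03945)/0.002299 = 168 days.

168 days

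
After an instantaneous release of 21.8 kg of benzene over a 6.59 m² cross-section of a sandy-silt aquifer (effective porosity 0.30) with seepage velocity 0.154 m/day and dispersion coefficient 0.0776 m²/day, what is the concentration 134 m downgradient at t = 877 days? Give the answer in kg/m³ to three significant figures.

0.376 kg/m³

For an instantaneous plane source, C(x,t) = M/(n_e·A·√(4πDt)) · exp(−(x−vt)²/(4Dt)), with n_e·A the pore (flow) area.
Plume center vt = 0.154 × 877 = 135.058 m, so the well at 134 m is 1.058 m upgradient of the peak.
√(4πDt) = 29.24 m, giving peak height M/(n_e·A·√(4πDt)) = 21.8/(0.30 × 6.59 × 29.24) = 0.3771 kg/m³.
(x−vt)²/(4Dt) = (-1.058)²/(4 × 0.0776 × 877) = 0.004112; exp(−0.004112) = 0.9959.
C = 0.3771 × 0.9959 = 0.376 kg/m³.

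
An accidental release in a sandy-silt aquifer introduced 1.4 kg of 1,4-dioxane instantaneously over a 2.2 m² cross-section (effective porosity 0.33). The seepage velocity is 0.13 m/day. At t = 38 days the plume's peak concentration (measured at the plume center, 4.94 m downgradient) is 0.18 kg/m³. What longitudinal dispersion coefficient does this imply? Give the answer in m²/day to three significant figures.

0.240 m²/day

At the plume center C_max = M/(n_e·A·√(4πDt)), so D = M²/(4πt·(n_e·A·C_max)²).
n_e·A·C_max = 0.33 × 2.2 × 0.18 = 0.1307 kg/m.
D = 1.4²/(4π × 38 × 0.1307²) = 0.240 m²/day.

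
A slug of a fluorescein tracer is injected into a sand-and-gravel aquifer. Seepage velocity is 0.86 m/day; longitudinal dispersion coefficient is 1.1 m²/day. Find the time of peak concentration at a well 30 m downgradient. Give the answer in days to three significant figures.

For the 1D instantaneous-source solution, setting ∂C/∂t = 0 at fixed x gives v²t² + 2Dt − x² = 0, so t = (√(D² + v²x²) − D)/v².
√(D² + v²x²) = √(1.1² + 0.86² × 30²) = 25.82; v² = 0.7396.
t = (25.82 − 1.1)/0.7396 = 33.4 days (vs. the pure-advection estimate x/v = 34.9 d).

33.4 days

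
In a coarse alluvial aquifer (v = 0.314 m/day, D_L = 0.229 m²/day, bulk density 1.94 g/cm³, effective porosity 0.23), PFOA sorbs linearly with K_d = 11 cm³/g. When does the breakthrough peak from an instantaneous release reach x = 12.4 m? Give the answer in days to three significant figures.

3490 days

Retardation factor R = 1 + ρ_b·K_d/n = 1 + 1.94 × 11/0.23 = 93.78.
Sorption retards both mechanisms: v_R = v/R = 0.003348 m/day, D_R = D/R = 0.002442 m²/day.
Peak time from v_R²t² + 2D_R t − x² = 0: t = (√(D_R² + v_R²x²) − D_R)/v_R².
√(D_R² + v_R²x²) = √(0.002442² + 0.003348² × 12.4²) = 0.04159; v_R² = 1.121e-05.
t = (0.04159 − 0.002442)/1.121e-05 = 3490 days.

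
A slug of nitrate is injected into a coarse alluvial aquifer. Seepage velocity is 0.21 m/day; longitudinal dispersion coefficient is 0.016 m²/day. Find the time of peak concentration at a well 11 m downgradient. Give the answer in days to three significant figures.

52.0 days

For the 1D instantaneous-source solution, setting ∂C/∂t = 0 at fixed x gives v²t² + 2Dt − x² = 0, so t = (√(D² + v²x²) − D)/v².
√(D² + v²x²) = √(0.016² + 0.21² × 11²) = 2.310; v² = 0.0441.
t = (2.310 − 0.016)/0.0441 = 52.0 days (vs. the pure-advection estimate x/v = 52.4 d).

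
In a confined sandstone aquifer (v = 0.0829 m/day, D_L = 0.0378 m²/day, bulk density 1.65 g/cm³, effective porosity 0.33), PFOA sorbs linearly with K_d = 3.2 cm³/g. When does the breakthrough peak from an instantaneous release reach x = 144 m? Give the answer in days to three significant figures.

Retardation factor R = 1 + ρ_b·K_d/n = 1 + 1.65 × 3.2/0.33 = 17.00.
Sorption retards both mechanisms: v_R = v/R = 0.004876 m/day, D_R = D/R = 0.002224 m²/day.
Peak time from v_R²t² + 2D_R t − x² = 0: t = (√(D_R² + v_R²x²) − D_R)/v_R².
√(D_R² + v_R²x²) = √(0.002224² + 0.004876² × 144²) = 0.7021; v_R² = 2.378e-05.
t = (0.7021 − 0.002224)/2.378e-05 = 29400 days.

29400 days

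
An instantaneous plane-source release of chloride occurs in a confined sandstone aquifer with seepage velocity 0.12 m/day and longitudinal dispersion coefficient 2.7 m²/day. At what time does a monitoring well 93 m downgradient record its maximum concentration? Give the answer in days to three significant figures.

610 days

For the 1D instantaneous-source solution, setting ∂C/∂t = 0 at fixed x gives v²t² + 2Dt − x² = 0, so t = (√(D² + v²x²) − D)/v².
√(D² + v²x²) = √(2.7² + 0.12² × 93²) = 11.48; v² = 0.0144.
t = (11.48 − 2.7)/0.0144 = 610 days (vs. the pure-advection estimate x/v = 775 d).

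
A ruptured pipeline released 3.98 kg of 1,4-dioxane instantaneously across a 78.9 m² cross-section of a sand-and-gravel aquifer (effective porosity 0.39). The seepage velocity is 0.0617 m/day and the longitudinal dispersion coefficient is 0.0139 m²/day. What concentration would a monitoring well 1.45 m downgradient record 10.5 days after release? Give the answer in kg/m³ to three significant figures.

0.0317 kg/m³

For an instantaneous plane source, C(x,t) = M/(n_e·A·√(4πDt)) · exp(−(x−vt)²/(4Dt)), with n_e·A the pore (flow) area.
Plume center vt = 0.0617 × 10.5 = 0.64785 m, so the well at 1.45 m is 0.80215 m downgradient of the peak.
√(4πDt) = 1.354 m, giving peak height M/(n_e·A·√(4πDt)) = 3.98/(0.39 × 78.9 × 1.354) = 0.09553 kg/m³.
(x−vt)²/(4Dt) = (0.80215)²/(4 × 0.0139 × 10.5) = 1.102; exp(−1.102) = 0.3322.
C = 0.09553 × 0.3322 = 0.0317 kg/m³.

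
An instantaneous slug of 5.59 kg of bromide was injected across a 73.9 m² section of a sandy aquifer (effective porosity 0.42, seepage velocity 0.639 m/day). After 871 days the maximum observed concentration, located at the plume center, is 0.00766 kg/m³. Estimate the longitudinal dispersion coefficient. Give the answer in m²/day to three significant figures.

At the plume center C_max = M/(n_e·A·√(4πDt)), so D = M²/(4πt·(n_e·A·C_max)²).
n_e·A·C_max = 0.42 × 73.9 × 0.00766 = 0.2378 kg/m.
D = 5.59²/(4π × 871 × 0.2378²) = 0.0505 m²/day.

0.0505 m²/day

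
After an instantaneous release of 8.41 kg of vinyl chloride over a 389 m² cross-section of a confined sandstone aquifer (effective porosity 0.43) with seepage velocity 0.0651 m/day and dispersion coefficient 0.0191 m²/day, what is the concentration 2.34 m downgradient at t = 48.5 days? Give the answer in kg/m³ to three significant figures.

For an instantaneous plane source, C(x,t) = M/(n_e·A·√(4πDt)) · exp(−(x−vt)²/(4Dt)), with n_e·A the pore (flow) area.
Plume center vt = 0.0651 × 48.5 = 3.15735 m, so the well at 2.34 m is 0.81735 m upgradient of the peak.
√(4πDt) = 3.412 m, giving peak height M/(n_e·A·√(4πDt)) = 8.41/(0.43 × 389 × 3.412) = 0.01474 kg/m³.
(x−vt)²/(4Dt) = (-0.81735)²/(4 × 0.0191 × 48.5) = 0.1803; exp(−0.1803) = 0.8350.
C = 0.01474 × 0.8350 = 0.0123 kg/m³.

0.0123 kg/m³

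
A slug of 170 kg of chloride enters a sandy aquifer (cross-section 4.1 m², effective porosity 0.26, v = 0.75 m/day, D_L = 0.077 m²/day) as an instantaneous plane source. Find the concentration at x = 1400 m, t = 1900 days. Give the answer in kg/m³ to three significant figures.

1.28 kg/m³

For an instantaneous plane source, C(x,t) = M/(n_e·A·√(4πDt)) · exp(−(x−vt)²/(4Dt)), with n_e·A the pore (flow) area.
Plume center vt = 0.75 × 1900 = 1425 m, so the well at 1400 m is 25 m upgradient of the peak.
√(4πDt) = 42.88 m, giving peak height M/(n_e·A·√(4πDt)) = 170/(0.26 × 4.1 × 42.88) = 3.719 kg/m³.
(x−vt)²/(4Dt) = (-25)²/(4 × 0.077 × 1900) = 1.068; exp(−1.068) = 0.3437.
C = 3.719 × 0.3437 = 1.28 kg/m³.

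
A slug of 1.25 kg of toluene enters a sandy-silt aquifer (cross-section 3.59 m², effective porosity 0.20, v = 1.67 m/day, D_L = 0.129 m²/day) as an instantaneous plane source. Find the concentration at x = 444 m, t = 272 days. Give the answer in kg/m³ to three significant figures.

For an instantaneous plane source, C(x,t) = M/(n_e·A·√(4πDt)) · exp(−(x−vt)²/(4Dt)), with n_e·A the pore (flow) area.
Plume center vt = 1.67 × 272 = 454.24 m, so the well at 444 m is 10.24 m upgradient of the peak.
√(4πDt) = 21.00 m, giving peak height M/(n_e·A·√(4πDt)) = 1.25/(0.20 × 3.59 × 21.00) = 0.08290 kg/m³.
(x−vt)²/(4Dt) = (-10.24)²/(4 × 0.129 × 272) = 0.7471; exp(−0.7471) = 0.4737.
C = 0.08290 × 0.4737 = 0.0393 kg/m³.

0.0393 kg/m³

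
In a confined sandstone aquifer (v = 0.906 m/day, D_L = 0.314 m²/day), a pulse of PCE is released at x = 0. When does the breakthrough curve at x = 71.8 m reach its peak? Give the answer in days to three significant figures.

78.9 days

For the 1D instantaneous-source solution, setting ∂C/∂t = 0 at fixed x gives v²t² + 2Dt − x² = 0, so t = (√(D² + v²x²) − D)/v².
√(D² + v²x²) = √(0.314² + 0.906² × 71.8²) = 65.05; v² = 0.820836.
t = (65.05 − 0.314)/0.820836 = 78.9 days (vs. the pure-advection estimate x/v = 79.2 d).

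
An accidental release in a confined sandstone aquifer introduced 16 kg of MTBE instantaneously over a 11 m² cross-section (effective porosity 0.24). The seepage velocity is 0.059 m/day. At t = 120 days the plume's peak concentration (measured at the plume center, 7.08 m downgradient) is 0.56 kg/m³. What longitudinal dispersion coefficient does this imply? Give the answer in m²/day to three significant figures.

0.0777 m²/day

At the plume center C_max = M/(n_e·A·√(4πDt)), so D = M²/(4πt·(n_e·A·C_max)²).
n_e·A·C_max = 0.24 × 11 × 0.56 = 1.478 kg/m.
D = 16²/(4π × 120 × 1.478²) = 0.0777 m²/day.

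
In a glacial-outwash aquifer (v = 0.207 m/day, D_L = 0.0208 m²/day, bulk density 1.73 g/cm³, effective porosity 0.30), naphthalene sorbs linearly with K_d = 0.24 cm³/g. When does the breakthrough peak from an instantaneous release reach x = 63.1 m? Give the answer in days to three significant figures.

Retardation factor R = 1 + ρ_b·K_d/n = 1 + 1.73 × 0.24/0.30 = 2.384.
Sorption retards both mechanisms: v_R = v/R = 0.08683 m/day, D_R = D/R = 0.008725 m²/day.
Peak time from v_R²t² + 2D_R t − x² = 0: t = (√(D_R² + v_R²x²) − D_R)/v_R².
√(D_R² + v_R²x²) = √(0.008725² + 0.08683² × 63.1²) = 5.479; v_R² = 0.007539.
t = (5.479 − 0.008725)/0.007539 = 726 days.

726 days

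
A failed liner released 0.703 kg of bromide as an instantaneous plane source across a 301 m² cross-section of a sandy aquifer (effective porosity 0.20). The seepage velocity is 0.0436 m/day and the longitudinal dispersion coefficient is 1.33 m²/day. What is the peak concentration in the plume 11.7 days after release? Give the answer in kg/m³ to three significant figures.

The peak of an instantaneous 1D plume sits at x = vt; there the Gaussian factor is 1 and C_max = M/(n_e·A·√(4πDt)), where n_e·A is the pore area the mass is dissolved in.
√(4πDt) = √(4π × 1.33 × 11.7) = 13.98 m, so C_max = 0.703/(0.20 × 301 × 13.98) = 0.000835 kg/m³.

0.000835 kg/m³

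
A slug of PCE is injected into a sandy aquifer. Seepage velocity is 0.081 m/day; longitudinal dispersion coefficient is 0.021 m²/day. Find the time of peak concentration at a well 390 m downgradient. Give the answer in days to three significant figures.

4810 days

For the 1D instantaneous-source solution, setting ∂C/∂t = 0 at fixed x gives v²t² + 2Dt − x² = 0, so t = (√(D² + v²x²) − D)/v².
√(D² + v²x²) = √(0.021² + 0.081² × 390²) = 31.59; v² = 0.006561.
t = (31.59 − 0.021)/0.006561 = 4810 days (vs. the pure-advection estimate x/v = 4810 d).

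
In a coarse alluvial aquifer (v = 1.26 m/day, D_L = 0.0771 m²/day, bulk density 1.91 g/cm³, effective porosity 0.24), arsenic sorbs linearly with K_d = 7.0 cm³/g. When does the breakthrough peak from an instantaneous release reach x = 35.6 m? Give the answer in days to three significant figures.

Retardation factor R = 1 + ρ_b·K_d/n = 1 + 1.91 × 7.0/0.24 = 56.71.
Sorption retards both mechanisms: v_R = v/R = 0.02222 m/day, D_R = D/R = 0.001360 m²/day.
Peak time from v_R²t² + 2D_R t − x² = 0: t = (√(D_R² + v_R²x²) − D_R)/v_R².
√(D_R² + v_R²x²) = √(0.001360² + 0.02222² × 35.6²) = 0.7910; v_R² = 0.0004937.
t = (0.7910 − 0.001360)/0.0004937 = 1600 days.

1600 days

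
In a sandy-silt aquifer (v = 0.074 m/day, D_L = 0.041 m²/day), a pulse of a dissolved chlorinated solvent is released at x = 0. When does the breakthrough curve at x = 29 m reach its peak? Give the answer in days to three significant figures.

384 days

For the 1D instantaneous-source solution, setting ∂C/∂t = 0 at fixed x gives v²t² + 2Dt − x² = 0, so t = (√(D² + v²x²) − D)/v².
√(D² + v²x²) = √(0.041² + 0.074² × 29²) = 2.146; v² = 0.005476.
t = (2.146 − 0.041)/0.005476 = 384 days (vs. the pure-advection estimate x/v = 392 d).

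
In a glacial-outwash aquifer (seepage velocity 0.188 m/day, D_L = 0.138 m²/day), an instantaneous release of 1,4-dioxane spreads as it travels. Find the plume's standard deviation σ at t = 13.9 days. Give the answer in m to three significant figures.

1.96 m

Dispersive spreading gives a Gaussian with σ² = 2Dt; advection only shifts the center.
σ = √(2 × 0.138 × 13.9) = 1.96 m.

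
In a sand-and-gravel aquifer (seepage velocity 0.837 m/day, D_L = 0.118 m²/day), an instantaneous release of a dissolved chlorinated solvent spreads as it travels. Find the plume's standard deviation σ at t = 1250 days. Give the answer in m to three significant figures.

Dispersive spreading gives a Gaussian with σ² = 2Dt; advection only shifts the center.
σ = √(2 × 0.118 × 1250) = 17.2 m.

17.2 m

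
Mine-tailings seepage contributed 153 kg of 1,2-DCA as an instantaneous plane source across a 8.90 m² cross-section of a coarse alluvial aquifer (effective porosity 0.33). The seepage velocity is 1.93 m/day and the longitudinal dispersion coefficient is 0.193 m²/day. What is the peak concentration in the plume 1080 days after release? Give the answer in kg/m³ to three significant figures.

The peak of an instantaneous 1D plume sits at x = vt; there the Gaussian factor is 1 and C_max = M/(n_e·A·√(4πDt)), where n_e·A is the pore area the mass is dissolved in.
√(4πDt) = √(4π × 0.193 × 1080) = 51.18 m, so C_max = 153/(0.33 × 8.90 × 51.18) = 1.02 kg/m³.

1.02 kg/m³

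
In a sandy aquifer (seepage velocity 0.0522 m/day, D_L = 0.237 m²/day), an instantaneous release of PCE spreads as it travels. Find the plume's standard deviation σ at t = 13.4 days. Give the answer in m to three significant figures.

2.52 m

Dispersive spreading gives a Gaussian with σ² = 2Dt; advection only shifts the center.
σ = √(2 × 0.237 × 13.4) = 2.52 m.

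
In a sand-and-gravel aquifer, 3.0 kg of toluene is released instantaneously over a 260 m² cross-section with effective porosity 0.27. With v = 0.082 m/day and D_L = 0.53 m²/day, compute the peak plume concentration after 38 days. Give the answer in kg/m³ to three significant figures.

0.00269 kg/m³

The peak of an instantaneous 1D plume sits at x = vt; there the Gaussian factor is 1 and C_max = M/(n_e·A·√(4πDt)), where n_e·A is the pore area the mass is dissolved in.
√(4πDt) = √(4π × 0.53 × 38) = 15.91 m, so C_max = 3.0/(0.27 × 260 × 15.91) = 0.00269 kg/m³.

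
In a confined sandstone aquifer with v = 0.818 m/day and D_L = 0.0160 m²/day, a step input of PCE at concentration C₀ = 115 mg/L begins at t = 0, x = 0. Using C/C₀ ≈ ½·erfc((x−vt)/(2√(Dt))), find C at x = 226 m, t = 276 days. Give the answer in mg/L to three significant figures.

For a continuous step input, C/C₀ ≈ ½·erfc((x−vt)/(2√(Dt))).
vt = 0.818 × 276 = 225.768 m and 2√(Dt) = 2√(0.0160 × 276) = 4.203 m.
Argument (x−vt)/(2√(Dt)) = (226 − 225.768)/4.203 = 0.05520; ½·erfc(0.05520) = 0.4689.
C = 115 × 0.4689 = 53.9 mg/L.

53.9 mg/L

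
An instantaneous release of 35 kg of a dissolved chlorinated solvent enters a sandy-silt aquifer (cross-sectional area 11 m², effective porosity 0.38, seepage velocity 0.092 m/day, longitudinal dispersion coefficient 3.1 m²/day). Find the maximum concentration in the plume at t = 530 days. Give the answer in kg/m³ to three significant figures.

The peak of an instantaneous 1D plume sits at x = vt; there the Gaussian factor is 1 and C_max = M/(n_e·A·√(4πDt)), where n_e·A is the pore area the mass is dissolved in.
√(4πDt) = √(4π × 3.1 × 530) = 143.7 m, so C_max = 35/(0.38 × 11 × 143.7) = 0.0583 kg/m³.

0.0583 kg/m³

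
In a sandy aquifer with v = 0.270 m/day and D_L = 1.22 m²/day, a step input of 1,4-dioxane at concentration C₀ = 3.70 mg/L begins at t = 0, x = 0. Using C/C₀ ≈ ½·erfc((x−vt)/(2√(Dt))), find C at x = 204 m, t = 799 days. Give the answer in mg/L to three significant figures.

For a continuous step input, C/C₀ ≈ ½·erfc((x−vt)/(2√(Dt))).
vt = 0.270 × 799 = 215.73 m and 2√(Dt) = 2√(1.22 × 799) = 62.44 m.
Argument (x−vt)/(2√(Dt)) = (204 − 215.73)/62.44 = -0.1879; ½·erfc(-0.1879) = 0.6048.
C = 3.70 × 0.6048 = 2.24 mg/L.

2.24 mg/L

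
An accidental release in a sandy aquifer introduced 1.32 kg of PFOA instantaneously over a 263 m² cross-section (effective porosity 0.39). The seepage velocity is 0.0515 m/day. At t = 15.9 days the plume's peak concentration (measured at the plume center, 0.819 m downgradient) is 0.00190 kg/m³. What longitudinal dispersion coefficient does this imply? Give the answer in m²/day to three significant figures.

At the plume center C_max = M/(n_e·A·√(4πDt)), so D = M²/(4πt·(n_e·A·C_max)²).
n_e·A·C_max = 0.39 × 263 × 0.00190 = 0.1949 kg/m.
D = 1.32²/(4π × 15.9 × 0.1949²) = 0.230 m²/day.

0.230 m²/day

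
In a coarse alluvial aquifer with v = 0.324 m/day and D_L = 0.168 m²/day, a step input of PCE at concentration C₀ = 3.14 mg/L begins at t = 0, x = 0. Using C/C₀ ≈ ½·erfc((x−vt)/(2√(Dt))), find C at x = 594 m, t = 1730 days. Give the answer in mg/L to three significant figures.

For a continuous step input, C/C₀ ≈ ½·erfc((x−vt)/(2√(Dt))).
vt = 0.324 × 1730 = 560.52 m and 2√(Dt) = 2√(0.168 × 1730) = 34.10 m.
Argument (x−vt)/(2√(Dt)) = (594 − 560.52)/34.10 = 0.9818; ½·erfc(0.9818) = 0.08250.
C = 3.14 × 0.08250 = 0.259 mg/L.

0.259 mg/L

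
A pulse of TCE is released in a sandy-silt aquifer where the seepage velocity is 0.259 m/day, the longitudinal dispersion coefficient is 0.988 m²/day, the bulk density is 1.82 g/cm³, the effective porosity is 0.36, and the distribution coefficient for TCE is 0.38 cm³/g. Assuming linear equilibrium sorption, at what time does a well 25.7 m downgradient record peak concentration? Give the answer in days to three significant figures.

Retardation factor R = 1 + ρ_b·K_d/n = 1 + 1.82 × 0.38/0.36 = 2.921.
Sorption retards both mechanisms: v_R = v/R = 0.08867 m/day, D_R = D/R = 0.3382 m²/day.
Peak time from v_R²t² + 2D_R t − x² = 0: t = (√(D_R² + v_R²x²) − D_R)/v_R².
√(D_R² + v_R²x²) = √(0.3382² + 0.08867² × 25.7²) = 2.304; v_R² = 0.007862.
t = (2.304 − 0.3382)/0.007862 = 250 days.

250 days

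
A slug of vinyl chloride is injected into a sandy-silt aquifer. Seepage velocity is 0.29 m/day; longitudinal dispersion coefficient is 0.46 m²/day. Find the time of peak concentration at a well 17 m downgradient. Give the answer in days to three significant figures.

53.4 days

For the 1D instantaneous-source solution, setting ∂C/∂t = 0 at fixed x gives v²t² + 2Dt − x² = 0, so t = (√(D² + v²x²) − D)/v².
√(D² + v²x²) = √(0.46² + 0.29² × 17²) = 4.951; v² = 0.0841.
t = (4.951 − 0.46)/0.0841 = 53.4 days (vs. the pure-advection estimate x/v = 58.6 d).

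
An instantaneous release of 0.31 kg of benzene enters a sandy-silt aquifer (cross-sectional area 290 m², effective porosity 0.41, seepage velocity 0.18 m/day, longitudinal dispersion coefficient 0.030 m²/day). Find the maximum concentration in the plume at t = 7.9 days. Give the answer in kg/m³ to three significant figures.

The peak of an instantaneous 1D plume sits at x = vt; there the Gaussian factor is 1 and C_max = M/(n_e·A·√(4πDt)), where n_e·A is the pore area the mass is dissolved in.
√(4πDt) = √(4π × 0.030 × 7.9) = 1.726 m, so C_max = 0.31/(0.41 × 290 × 1.726) = 0.00151 kg/m³.

0.00151 kg/m³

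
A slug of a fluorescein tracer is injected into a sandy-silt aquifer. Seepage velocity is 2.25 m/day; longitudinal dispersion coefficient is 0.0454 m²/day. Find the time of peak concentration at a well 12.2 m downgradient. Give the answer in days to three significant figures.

For the 1D instantaneous-source solution, setting ∂C/∂t = 0 at fixed x gives v²t² + 2Dt − x² = 0, so t = (√(D² + v²x²) − D)/v².
√(D² + v²x²) = √(0.0454² + 2.25² × 12.2²) = 27.45; v² = 5.0625.
t = (27.45 − 0.0454)/5.0625 = 5.41 days (vs. the pure-advection estimate x/v = 5.42 d).

5.41 days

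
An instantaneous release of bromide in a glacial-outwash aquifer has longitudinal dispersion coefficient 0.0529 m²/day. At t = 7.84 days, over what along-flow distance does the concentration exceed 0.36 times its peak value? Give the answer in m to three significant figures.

The plume is Gaussian with σ = √(2Dt) = √(2 × 0.0529 × 7.84) = 0.9108 m.
C/C_peak = exp(−Δx²/(2σ²)) = 0.36 ⇒ Δx = σ·√(−2 ln 0.36) = 0.9108 × 1.429 = 1.302 m.
Width = 2Δx = 2.60 m.

2.60 m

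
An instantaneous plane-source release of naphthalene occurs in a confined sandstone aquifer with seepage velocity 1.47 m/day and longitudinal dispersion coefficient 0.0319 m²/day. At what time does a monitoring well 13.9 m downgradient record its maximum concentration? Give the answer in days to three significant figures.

For the 1D instantaneous-source solution, setting ∂C/∂t = 0 at fixed x gives v²t² + 2Dt − x² = 0, so t = (√(D² + v²x²) − D)/v².
√(D² + v²x²) = √(0.0319² + 1.47² × 13.9²) = 20.43; v² = 2.1609.
t = (20.43 − 0.0319)/2.1609 = 9.44 days (vs. the pure-advection estimate x/v = 9.46 d).

9.44 days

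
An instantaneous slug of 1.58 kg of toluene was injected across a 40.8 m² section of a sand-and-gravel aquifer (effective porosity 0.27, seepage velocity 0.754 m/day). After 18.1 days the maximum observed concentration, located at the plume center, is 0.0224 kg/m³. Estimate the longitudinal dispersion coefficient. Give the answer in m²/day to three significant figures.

At the plume center C_max = M/(n_e·A·√(4πDt)), so D = M²/(4πt·(n_e·A·C_max)²).
n_e·A·C_max = 0.27 × 40.8 × 0.0224 = 0.2468 kg/m.
D = 1.58²/(4π × 18.1 × 0.2468²) = 0.180 m²/day.

0.180 m²/day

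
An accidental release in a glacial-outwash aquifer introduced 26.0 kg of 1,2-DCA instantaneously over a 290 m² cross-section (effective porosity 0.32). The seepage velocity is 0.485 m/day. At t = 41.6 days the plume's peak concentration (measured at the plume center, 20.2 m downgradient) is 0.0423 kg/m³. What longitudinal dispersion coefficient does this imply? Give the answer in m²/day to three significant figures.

0.0839 m²/day

At the plume center C_max = M/(n_e·A·√(4πDt)), so D = M²/(4πt·(n_e·A·C_max)²).
n_e·A·C_max = 0.32 × 290 × 0.0423 = 3.925 kg/m.
D = 26.0²/(4π × 41.6 × 3.925²) = 0.0839 m²/day.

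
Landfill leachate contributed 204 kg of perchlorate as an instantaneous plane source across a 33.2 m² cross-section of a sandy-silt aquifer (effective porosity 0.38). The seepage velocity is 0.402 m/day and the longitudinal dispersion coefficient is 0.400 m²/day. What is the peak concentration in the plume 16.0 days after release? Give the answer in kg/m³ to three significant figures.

The peak of an instantaneous 1D plume sits at x = vt; there the Gaussian factor is 1 and C_max = M/(n_e·A·√(4πDt)), where n_e·A is the pore area the mass is dissolved in.
√(4πDt) = √(4π × 0.400 × 16.0) = 8.968 m, so C_max = 204/(0.38 × 33.2 × 8.968) = 1.80 kg/m³.

1.80 kg/m³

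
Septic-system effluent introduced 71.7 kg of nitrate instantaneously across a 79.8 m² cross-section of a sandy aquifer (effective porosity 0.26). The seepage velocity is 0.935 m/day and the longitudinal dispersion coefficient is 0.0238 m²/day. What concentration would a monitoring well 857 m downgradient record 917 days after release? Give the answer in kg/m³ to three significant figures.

0.208 kg/m³

For an instantaneous plane source, C(x,t) = M/(n_e·A·√(4πDt)) · exp(−(x−vt)²/(4Dt)), with n_e·A the pore (flow) area.
Plume center vt = 0.935 × 917 = 857.395 m, so the well at 857 m is 0.395 m upgradient of the peak.
√(4πDt) = 16.56 m, giving peak height M/(n_e·A·√(4πDt)) = 71.7/(0.26 × 79.8 × 16.56) = 0.2087 kg/m³.
(x−vt)²/(4Dt) = (-0.395)²/(4 × 0.0238 × 917) = 0.001787; exp(−0.001787) = 0.9982.
C = 0.2087 × 0.9982 = 0.208 kg/m³.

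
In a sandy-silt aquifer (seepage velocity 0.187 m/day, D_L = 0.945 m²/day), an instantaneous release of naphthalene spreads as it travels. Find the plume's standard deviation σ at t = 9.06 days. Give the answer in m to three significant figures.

4.14 m

Dispersive spreading gives a Gaussian with σ² = 2Dt; advection only shifts the center.
σ = √(2 × 0.945 × 9.06) = 4.14 m.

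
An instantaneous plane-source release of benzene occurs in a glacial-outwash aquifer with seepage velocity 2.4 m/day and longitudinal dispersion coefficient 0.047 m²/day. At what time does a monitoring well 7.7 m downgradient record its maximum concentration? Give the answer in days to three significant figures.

For the 1D instantaneous-source solution, setting ∂C/∂t = 0 at fixed x gives v²t² + 2Dt − x² = 0, so t = (√(D² + v²x²) − D)/v².
√(D² + v²x²) = √(0.047² + 2.4² × 7.7²) = 18.48; v² = 5.76.
t = (18.48 − 0.047)/5.76 = 3.20 days (vs. the pure-advection estimate x/v = 3.21 d).

3.20 days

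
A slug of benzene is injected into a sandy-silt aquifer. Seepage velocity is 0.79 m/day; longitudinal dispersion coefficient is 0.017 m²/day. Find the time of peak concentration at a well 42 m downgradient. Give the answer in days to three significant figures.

For the 1D instantaneous-source solution, setting ∂C/∂t = 0 at fixed x gives v²t² + 2Dt − x² = 0, so t = (√(D² + v²x²) − D)/v².
√(D² + v²x²) = √(0.017² + 0.79² × 42²) = 33.18; v² = 0.6241.
t = (33.18 − 0.017)/0.6241 = 53.1 days (vs. the pure-advection estimate x/v = 53.2 d).

53.1 days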